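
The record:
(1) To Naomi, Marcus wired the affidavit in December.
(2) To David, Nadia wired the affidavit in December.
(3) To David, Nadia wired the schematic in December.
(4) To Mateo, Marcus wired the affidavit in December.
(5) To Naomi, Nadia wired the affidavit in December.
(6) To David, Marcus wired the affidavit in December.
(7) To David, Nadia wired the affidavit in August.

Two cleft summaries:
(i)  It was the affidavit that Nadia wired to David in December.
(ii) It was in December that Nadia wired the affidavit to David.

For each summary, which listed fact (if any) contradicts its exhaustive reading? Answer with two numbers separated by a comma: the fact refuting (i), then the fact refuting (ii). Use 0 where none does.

(i): focus "the affidavit". Looking for agent = Nadia, recipient = David, setting = in December with some other thing — fact (3) has the schematic there. Refuted.
(ii): focus "in December". Looking for agent = Nadia, thing = the affidavit, recipient = David with some other setting — fact (7) has in August there. Refuted.

3, 7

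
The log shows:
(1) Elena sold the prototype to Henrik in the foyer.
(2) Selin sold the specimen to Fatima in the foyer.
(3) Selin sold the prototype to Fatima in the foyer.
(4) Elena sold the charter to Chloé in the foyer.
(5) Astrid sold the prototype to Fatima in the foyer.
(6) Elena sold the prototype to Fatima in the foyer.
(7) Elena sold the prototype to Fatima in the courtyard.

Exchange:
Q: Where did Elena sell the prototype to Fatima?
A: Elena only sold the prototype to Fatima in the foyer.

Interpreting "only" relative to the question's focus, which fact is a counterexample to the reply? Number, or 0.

The question "Where did ...?" targets the setting, so in the reply the focus falls on "in the foyer".
"Only" then excludes alternative settings while the background — same agent, thing, recipient (Elena / the prototype / Fatima) — is held fixed.
Fact (7) shares the background with a different setting (in the courtyard) — counterexample.
(Fact (1) would refute a reading with focus on the recipient — but that is not what the question asks.)

7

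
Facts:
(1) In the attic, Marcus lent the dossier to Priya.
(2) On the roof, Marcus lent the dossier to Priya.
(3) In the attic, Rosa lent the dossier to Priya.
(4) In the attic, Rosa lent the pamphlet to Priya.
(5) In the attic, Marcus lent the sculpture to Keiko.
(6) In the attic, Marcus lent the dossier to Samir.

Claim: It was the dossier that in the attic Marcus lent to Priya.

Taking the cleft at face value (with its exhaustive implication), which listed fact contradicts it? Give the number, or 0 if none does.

0

The cleft puts "the dossier" in focus and presupposes the open proposition with same agent, recipient, setting (Marcus / Priya / in the attic).
Exhaustivity: the dossier is the only thing satisfying that background.
No listed fact matches the background with a different thing. Exhaustivity holds.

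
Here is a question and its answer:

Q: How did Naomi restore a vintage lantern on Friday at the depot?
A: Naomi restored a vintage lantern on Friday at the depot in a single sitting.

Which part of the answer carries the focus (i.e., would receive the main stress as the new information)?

in a single sitting

The wh-word "how" asks about the manner.
In the answer, "Naomi", "a vintage lantern", "on Friday" and "at the depot" are given — repeated from the question.
The constituent filling the manner gap is "in a single sitting"; that is the focus and would carry nuclear stress.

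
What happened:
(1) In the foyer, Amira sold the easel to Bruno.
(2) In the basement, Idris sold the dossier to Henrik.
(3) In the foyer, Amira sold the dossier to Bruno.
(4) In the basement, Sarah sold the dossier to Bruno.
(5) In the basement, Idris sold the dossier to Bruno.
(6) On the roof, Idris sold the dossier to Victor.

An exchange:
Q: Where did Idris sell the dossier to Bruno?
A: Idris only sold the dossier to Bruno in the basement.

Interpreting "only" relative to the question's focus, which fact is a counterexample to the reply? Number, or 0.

0

Answering "Where did ...?" puts focus on the setting — here, "in the basement".
So "only" ranges over settings; the rest (same agent, thing, recipient (Idris / the dossier / Bruno)) is presupposed.
No fact keeps same agent, thing, recipient (Idris / the dossier / Bruno) while changing the setting; every other fact differs on something backgrounded. The reply stands.
(Fact (2) would refute a reading with focus on the recipient — but that is not what the question asks.)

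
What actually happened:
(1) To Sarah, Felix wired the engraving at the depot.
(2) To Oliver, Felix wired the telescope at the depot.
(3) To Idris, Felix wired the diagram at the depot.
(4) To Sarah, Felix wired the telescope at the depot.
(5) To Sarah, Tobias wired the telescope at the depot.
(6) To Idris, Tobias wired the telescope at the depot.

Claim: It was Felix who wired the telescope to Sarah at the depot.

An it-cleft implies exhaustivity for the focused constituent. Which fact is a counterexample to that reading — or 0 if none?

Focus of the cleft: "Felix" (the agent). Presupposed background: the telescope as thing and Sarah as recipient and at the depot as setting.
The exhaustive reading says no other agent fits that background.
Fact (5) shares the background but with agent = Tobias; exhaustivity is violated.

5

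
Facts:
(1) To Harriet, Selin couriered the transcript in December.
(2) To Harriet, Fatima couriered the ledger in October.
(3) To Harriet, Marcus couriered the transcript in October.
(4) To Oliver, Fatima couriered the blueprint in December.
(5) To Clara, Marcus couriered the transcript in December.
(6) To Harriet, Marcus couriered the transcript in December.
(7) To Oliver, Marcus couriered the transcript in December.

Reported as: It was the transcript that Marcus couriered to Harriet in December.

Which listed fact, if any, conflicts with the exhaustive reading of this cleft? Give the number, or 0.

0

The cleft puts "the transcript" in focus and presupposes the open proposition with agent = Marcus, recipient = Harriet, setting = in December.
The exhaustive reading says no other thing fits that background.
No listed fact matches the background with a different thing. Exhaustivity holds.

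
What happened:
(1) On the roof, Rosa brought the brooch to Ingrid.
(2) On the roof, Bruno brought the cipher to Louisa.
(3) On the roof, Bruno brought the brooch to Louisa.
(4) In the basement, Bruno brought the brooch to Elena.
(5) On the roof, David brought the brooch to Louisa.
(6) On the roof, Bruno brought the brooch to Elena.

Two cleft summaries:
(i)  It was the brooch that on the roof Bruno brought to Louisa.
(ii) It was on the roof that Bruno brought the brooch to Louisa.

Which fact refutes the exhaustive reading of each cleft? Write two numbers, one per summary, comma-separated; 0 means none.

Summary (i) focuses "the brooch" (the thing); background Bruno as agent and Louisa as recipient and on the roof as setting. Fact (2) matches that background with thing = the cipher — refutes (i).
Summary (ii) focuses "on the roof" (the setting); background Bruno as agent and the brooch as thing and Louisa as recipient. No fact matches that background with a different setting, so 0.

2, 0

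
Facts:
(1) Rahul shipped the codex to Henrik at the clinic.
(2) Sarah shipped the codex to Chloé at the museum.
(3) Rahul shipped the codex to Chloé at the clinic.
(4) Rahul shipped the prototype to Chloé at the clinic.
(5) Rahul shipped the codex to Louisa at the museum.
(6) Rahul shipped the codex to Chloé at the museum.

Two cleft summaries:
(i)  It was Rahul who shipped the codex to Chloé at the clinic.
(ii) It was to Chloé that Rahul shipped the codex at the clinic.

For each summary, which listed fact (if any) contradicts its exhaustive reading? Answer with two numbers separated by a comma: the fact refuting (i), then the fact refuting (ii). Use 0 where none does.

0, 1

Summary (i) focuses "Rahul" (the agent); background the codex as thing and Chloé as recipient and at the clinic as setting. No fact matches that background with a different agent, so 0.
Summary (ii) focuses "Chloé" (the recipient); background Rahul as agent and the codex as thing and at the clinic as setting. Fact (1) matches that background with recipient = Henrik — refutes (ii).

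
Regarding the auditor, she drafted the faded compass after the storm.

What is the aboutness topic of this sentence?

the auditor

The construction explicitly marks "the auditor" as what the sentence is about — the topic.
The remainder of the clause is the comment (what is said about the topic).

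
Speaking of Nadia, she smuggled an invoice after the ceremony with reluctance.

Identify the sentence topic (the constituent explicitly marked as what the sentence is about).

The construction explicitly marks "Nadia" as what the sentence is about — the topic.
The remainder of the clause is the comment (what is said about the topic).

Nadia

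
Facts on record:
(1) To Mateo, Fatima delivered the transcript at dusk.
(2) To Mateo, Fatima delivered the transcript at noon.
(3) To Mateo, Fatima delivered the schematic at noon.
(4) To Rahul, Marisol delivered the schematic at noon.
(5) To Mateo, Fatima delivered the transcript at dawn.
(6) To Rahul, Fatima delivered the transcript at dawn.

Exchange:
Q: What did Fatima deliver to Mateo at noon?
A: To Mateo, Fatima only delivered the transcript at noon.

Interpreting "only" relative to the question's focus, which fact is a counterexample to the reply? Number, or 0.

The question "What did ...?" targets the thing, so in the reply the focus falls on "the transcript".
So "only" ranges over things; the rest (Fatima as agent and Mateo as recipient and at noon as setting) is presupposed.
Fact (3) shares the background with a different thing (the schematic) — counterexample.
(Fact (1) would refute a reading with focus on the setting — but that is not what the question asks.)

3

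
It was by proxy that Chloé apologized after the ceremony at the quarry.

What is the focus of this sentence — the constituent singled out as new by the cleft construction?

by proxy

In an it-cleft "It was X that/who ...", the clefted constituent X is the focus; the that/who-clause expresses the presupposed open proposition.
Here the focus is "by proxy". The backgrounded (presupposed) material includes "Chloé", "at the quarry" and "after the ceremony".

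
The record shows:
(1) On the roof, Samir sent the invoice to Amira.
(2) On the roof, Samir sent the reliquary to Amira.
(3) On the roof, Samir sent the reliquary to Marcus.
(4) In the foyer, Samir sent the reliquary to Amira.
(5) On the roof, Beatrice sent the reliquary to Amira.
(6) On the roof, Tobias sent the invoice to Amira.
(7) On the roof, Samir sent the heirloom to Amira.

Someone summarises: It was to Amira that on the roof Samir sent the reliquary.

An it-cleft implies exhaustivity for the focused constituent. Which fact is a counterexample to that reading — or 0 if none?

3

The cleft puts "Amira" in focus and presupposes the open proposition with agent = Samir, thing = the reliquary, setting = on the roof.
Exhaustivity: Amira is the only recipient satisfying that background.
But fact (3) also has agent = Samir, thing = the reliquary, setting = on the roof, with recipient = Marcus — so the exhaustive reading fails.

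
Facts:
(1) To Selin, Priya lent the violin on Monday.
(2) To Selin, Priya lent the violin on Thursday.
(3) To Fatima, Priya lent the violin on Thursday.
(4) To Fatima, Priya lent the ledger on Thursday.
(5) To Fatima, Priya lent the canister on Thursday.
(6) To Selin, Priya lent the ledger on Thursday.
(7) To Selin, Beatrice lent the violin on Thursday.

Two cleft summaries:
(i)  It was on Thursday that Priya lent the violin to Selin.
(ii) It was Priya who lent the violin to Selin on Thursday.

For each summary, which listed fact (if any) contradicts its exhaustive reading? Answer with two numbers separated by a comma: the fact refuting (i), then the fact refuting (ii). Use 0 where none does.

(i): focus "on Thursday". Looking for agent = Priya, thing = the violin, recipient = Selin with some other setting — fact (1) has on Monday there. Refuted.
(ii): focus "Priya". Looking for thing = the violin, recipient = Selin, setting = on Thursday with some other agent — fact (7) has Beatrice there. Refuted.

1, 7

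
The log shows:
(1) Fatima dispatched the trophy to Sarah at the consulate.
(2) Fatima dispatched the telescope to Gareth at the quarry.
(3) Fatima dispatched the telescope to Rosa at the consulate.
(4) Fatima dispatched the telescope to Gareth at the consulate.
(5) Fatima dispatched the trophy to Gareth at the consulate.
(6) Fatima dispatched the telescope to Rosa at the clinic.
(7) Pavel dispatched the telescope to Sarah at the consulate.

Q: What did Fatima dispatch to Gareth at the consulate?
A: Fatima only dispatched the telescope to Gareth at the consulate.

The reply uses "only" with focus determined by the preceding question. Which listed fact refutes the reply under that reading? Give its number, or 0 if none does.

Answering "What did ...?" puts focus on the thing — here, "the telescope".
"Only" then excludes alternative things while the background — agent = Fatima, recipient = Gareth, setting = at the consulate — is held fixed.
Fact (5) shares the background with a different thing (the trophy) — counterexample.
(Fact (2) would refute a reading with focus on the setting — but that is not what the question asks.)

5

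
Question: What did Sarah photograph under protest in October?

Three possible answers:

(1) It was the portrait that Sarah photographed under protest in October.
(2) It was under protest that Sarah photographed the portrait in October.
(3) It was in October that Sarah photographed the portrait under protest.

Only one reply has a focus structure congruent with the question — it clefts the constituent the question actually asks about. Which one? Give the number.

The question word "what" targets the direct object.
Option (1) clefts "the portrait" — that matches what the question asks about.
Option (2) clefts "under protest" — the manner, not what was asked.
Option (3) clefts "in October" — the time, not what was asked.
So the congruent reply is (1).

1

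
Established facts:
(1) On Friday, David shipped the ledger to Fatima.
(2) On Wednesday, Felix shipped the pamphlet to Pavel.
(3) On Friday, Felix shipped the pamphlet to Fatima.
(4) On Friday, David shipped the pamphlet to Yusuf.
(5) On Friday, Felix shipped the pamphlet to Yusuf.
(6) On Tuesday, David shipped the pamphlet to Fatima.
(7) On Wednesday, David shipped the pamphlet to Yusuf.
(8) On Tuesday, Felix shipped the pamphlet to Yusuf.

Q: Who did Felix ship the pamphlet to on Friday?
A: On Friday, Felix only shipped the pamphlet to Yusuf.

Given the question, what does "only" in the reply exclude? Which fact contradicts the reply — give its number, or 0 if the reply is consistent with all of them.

Answering "Who did ... to ...?" puts focus on the recipient — here, "Yusuf".
So "only" ranges over recipients; the rest (Felix as agent and the pamphlet as thing and on Friday as setting) is presupposed.
Fact (3) keeps Felix as agent and the pamphlet as thing and on Friday as setting but has recipient = Fatima; that refutes the reply.
(Fact (8) would refute a reading with focus on the setting — but that is not what the question asks.)

3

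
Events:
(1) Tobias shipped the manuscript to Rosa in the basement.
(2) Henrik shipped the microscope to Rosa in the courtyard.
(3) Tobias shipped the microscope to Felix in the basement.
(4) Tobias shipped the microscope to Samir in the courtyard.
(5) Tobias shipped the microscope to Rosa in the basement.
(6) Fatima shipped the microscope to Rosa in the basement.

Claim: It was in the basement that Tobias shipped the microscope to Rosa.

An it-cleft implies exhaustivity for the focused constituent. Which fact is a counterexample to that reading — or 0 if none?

Focus of the cleft: "in the basement" (the setting). Presupposed background: same agent, thing, recipient (Tobias / the microscope / Rosa).
The exhaustive reading says no other setting fits that background.
Every other fact differs from the presupposition on some backgrounded slot, so none challenges the exhaustivity.

0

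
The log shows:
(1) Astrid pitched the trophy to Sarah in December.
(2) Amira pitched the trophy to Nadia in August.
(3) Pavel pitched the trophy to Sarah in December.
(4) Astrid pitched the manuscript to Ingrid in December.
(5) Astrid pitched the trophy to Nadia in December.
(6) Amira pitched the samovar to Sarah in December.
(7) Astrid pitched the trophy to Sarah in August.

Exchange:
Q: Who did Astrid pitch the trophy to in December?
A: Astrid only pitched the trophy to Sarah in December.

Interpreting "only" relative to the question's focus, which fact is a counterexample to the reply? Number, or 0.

The question "Who did ... to ...?" targets the recipient, so in the reply the focus falls on "Sarah".
"Only" then excludes alternative recipients while the background — same agent, thing, setting (Astrid / the trophy / in December) — is held fixed.
Fact (5) keeps same agent, thing, setting (Astrid / the trophy / in December) but has recipient = Nadia; that refutes the reply.
(Fact (7) would refute a reading with focus on the setting — but that is not what the question asks.)

5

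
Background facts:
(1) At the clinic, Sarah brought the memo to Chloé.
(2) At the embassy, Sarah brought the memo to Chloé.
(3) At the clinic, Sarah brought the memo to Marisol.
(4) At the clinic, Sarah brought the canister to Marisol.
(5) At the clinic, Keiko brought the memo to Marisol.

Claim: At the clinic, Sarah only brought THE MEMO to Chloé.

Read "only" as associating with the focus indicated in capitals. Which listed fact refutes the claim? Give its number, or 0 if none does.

Focus (in capitals) is "the memo" — the thing. "Only" excludes alternative things while holding fixed same agent, recipient, setting (Sarah / Chloé / at the clinic).
Every other fact changes something in the background, not just the thing. Nothing refutes the claim.

0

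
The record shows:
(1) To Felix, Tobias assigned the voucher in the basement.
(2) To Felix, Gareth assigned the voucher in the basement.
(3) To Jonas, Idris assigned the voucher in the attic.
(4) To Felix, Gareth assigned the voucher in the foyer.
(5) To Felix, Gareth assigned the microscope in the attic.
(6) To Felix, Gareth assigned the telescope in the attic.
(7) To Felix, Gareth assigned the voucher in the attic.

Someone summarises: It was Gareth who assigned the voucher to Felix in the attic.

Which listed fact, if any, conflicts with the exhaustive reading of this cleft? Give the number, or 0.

0

The cleft puts "Gareth" in focus and presupposes the open proposition with the voucher as thing and Felix as recipient and in the attic as setting.
The exhaustive reading says no other agent fits that background.
Every other fact differs from the presupposition on some backgrounded slot, so none challenges the exhaustivity.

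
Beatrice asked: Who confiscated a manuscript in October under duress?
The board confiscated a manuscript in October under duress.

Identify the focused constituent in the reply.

The wh-word "who" asks about the subject (agent).
In the answer, "a manuscript", "under duress" and "in October" are given — repeated from the question.
The constituent filling the subject (agent) gap is "the board"; that is the focus and would carry nuclear stress.

the board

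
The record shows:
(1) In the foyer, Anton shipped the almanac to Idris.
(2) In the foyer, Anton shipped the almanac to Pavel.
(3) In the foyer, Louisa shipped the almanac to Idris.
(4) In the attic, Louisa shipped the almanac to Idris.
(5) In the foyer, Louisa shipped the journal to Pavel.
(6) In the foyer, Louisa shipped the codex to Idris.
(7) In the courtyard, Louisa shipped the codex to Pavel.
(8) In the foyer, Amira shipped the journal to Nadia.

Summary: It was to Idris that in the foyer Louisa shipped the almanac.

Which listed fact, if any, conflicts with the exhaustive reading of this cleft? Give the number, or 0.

The cleft puts "Idris" in focus and presupposes the open proposition with same agent, thing, setting (Louisa / the almanac / in the foyer).
Exhaustivity: Idris is the only recipient satisfying that background.
No listed fact matches the background with a different recipient. Exhaustivity holds.

0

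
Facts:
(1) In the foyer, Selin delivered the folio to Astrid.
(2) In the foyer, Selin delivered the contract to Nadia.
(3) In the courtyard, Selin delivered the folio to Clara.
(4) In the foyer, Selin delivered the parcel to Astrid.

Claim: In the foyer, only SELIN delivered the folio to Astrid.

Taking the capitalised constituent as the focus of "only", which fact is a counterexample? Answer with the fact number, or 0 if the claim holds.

0

Focus (in capitals) is "Selin" — the agent. "Only" excludes alternative agents while holding fixed same thing, recipient, setting (the folio / Astrid / in the foyer).
Every other fact changes something in the background, not just the agent. Nothing refutes the claim.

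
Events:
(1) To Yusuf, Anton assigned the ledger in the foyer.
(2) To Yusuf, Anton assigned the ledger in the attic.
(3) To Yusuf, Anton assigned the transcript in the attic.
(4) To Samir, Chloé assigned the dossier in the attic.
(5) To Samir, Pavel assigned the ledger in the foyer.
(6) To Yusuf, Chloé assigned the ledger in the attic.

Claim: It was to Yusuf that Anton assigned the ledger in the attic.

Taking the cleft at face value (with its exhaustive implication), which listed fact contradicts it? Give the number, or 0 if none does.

Focus of the cleft: "Yusuf" (the recipient). Presupposed background: Anton as agent and the ledger as thing and in the attic as setting.
Exhaustivity: Yusuf is the only recipient satisfying that background.
Every other fact differs from the presupposition on some backgrounded slot, so none challenges the exhaustivity.

0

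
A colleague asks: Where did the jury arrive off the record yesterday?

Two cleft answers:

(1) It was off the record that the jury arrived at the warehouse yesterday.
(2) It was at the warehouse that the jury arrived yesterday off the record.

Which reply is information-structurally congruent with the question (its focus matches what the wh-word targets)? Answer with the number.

2

The question word "where" targets the location.
Option (1) clefts "off the record" — the manner, not what was asked.
Option (2) clefts "at the warehouse" — that matches what the question asks about.
So the congruent reply is (2).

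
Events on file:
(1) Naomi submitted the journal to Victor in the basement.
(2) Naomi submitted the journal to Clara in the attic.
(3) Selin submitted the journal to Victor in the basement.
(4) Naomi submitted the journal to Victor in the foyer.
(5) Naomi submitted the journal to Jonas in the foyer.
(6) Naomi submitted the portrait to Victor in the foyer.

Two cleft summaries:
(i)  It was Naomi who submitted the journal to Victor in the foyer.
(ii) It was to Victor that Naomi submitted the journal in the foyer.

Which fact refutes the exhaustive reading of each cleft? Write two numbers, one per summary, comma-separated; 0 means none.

(i): focus "Naomi". No fact shares same thing, recipient, setting (the journal / Victor / in the foyer) with a different agent. 0.
(ii): focus "Victor". Looking for same agent, thing, setting (Naomi / the journal / in the foyer) with some other recipient — fact (5) has Jonas there. Refuted.

0, 5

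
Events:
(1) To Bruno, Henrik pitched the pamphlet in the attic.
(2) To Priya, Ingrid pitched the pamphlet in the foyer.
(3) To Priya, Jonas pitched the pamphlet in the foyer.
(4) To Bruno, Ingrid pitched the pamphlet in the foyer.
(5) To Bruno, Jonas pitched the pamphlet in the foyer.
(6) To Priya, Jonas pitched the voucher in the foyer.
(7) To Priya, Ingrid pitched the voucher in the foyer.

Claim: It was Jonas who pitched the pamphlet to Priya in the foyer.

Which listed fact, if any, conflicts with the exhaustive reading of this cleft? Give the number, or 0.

2

The cleft puts "Jonas" in focus and presupposes the open proposition with same thing, recipient, setting (the pamphlet / Priya / in the foyer).
Exhaustivity: Jonas is the only agent satisfying that background.
But fact (2) also has same thing, recipient, setting (the pamphlet / Priya / in the foyer), with agent = Ingrid — so the exhaustive reading fails.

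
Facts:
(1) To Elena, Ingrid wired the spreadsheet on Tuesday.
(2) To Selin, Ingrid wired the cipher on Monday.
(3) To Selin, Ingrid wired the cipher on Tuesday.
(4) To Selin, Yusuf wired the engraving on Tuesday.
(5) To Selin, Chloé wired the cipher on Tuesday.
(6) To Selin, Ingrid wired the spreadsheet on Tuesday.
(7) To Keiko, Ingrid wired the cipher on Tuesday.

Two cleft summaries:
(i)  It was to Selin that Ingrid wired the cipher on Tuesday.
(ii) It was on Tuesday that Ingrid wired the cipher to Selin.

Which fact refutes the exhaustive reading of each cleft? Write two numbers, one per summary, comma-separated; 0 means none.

(i): focus "Selin". Looking for Ingrid as agent and the cipher as thing and on Tuesday as setting with some other recipient — fact (7) has Keiko there. Refuted.
(ii): focus "on Tuesday". Looking for Ingrid as agent and the cipher as thing and Selin as recipient with some other setting — fact (2) has on Monday there. Refuted.

7, 2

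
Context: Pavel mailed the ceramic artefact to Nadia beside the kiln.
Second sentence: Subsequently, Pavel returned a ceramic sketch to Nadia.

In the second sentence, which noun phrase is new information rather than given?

"Pavel" and "Nadia" in the second sentence are given — already mentioned in the context.
"a ceramic sketch" has no antecedent in the context; it is discourse-new (the indefinite article also signals a new referent).

a ceramic sketch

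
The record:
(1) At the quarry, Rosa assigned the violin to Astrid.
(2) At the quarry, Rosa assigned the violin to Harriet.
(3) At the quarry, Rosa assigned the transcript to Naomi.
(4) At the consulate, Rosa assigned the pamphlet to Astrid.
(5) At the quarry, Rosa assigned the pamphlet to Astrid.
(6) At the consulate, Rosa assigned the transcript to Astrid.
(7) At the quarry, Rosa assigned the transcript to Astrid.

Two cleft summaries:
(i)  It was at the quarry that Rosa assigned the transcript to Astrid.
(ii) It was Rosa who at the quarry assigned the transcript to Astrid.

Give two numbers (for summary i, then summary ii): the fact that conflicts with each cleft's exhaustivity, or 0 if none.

6, 0

Summary (i) focuses "at the quarry" (the setting); background same agent, thing, recipient (Rosa / the transcript / Astrid). Fact (6) matches that background with setting = at the consulate — refutes (i).
Summary (ii) focuses "Rosa" (the agent); background same thing, recipient, setting (the transcript / Astrid / at the quarry). No fact matches that background with a different agent, so 0.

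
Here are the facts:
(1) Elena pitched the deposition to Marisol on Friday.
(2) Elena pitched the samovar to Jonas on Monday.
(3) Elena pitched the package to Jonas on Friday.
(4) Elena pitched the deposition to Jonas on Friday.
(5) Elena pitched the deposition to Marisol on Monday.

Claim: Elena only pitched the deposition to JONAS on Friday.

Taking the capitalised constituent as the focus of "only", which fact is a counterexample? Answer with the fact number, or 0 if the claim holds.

The capitals mark "Jonas" as focus. So "only" rules out other recipients, with the rest (agent = Elena, thing = the deposition, setting = on Friday) as background.
Fact (1) matches on agent = Elena, thing = the deposition, setting = on Friday, but has recipient = Marisol instead. That refutes the claim.

1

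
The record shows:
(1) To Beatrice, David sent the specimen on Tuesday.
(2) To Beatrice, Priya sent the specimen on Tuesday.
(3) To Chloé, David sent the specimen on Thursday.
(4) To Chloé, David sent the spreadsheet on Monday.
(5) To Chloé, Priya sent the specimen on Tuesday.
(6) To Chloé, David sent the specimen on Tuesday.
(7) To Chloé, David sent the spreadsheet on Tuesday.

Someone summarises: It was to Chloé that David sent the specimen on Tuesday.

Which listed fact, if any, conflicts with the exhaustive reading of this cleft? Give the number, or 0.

The cleft puts "Chloé" in focus and presupposes the open proposition with same agent, thing, setting (David / the specimen / on Tuesday).
Exhaustivity: Chloé is the only recipient satisfying that background.
Fact (1) shares the background but with recipient = Beatrice; exhaustivity is violated.

1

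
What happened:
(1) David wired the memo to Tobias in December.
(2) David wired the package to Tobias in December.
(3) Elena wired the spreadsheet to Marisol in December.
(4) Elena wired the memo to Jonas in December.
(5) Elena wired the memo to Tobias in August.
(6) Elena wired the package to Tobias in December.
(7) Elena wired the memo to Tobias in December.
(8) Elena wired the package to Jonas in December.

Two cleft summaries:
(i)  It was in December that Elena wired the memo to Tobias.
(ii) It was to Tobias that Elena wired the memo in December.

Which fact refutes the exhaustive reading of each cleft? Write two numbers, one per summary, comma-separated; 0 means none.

5, 4

Summary (i) focuses "in December" (the setting); background Elena as agent and the memo as thing and Tobias as recipient. Fact (5) matches that background with setting = in August — refutes (i).
Summary (ii) focuses "Tobias" (the recipient); background Elena as agent and the memo as thing and in December as setting. Fact (4) matches that background with recipient = Jonas — refutes (ii).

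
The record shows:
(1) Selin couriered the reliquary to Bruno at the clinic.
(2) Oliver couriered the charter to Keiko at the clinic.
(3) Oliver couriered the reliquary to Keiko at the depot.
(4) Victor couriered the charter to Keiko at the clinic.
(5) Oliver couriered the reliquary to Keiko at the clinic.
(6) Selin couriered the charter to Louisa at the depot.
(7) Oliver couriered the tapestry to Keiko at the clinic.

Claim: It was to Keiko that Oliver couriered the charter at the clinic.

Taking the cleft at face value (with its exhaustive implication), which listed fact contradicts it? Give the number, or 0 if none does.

The cleft puts "Keiko" in focus and presupposes the open proposition with agent = Oliver, thing = the charter, setting = at the clinic.
The exhaustive reading says no other recipient fits that background.
Every other fact differs from the presupposition on some backgrounded slot, so none challenges the exhaustivity.

0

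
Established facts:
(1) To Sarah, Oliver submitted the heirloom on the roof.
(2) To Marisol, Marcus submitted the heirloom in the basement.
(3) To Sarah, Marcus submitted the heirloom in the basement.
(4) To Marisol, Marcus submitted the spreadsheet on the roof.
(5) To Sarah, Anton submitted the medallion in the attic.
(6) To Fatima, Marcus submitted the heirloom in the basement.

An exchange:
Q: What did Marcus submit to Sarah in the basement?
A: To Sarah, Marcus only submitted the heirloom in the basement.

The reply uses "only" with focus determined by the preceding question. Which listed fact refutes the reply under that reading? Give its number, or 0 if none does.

The question "What did ...?" targets the thing, so in the reply the focus falls on "the heirloom".
"Only" then excludes alternative things while the background — Marcus as agent and Sarah as recipient and in the basement as setting — is held fixed.
No listed fact shares that background with another thing. Nothing contradicts the reply.
(Fact (2) would refute a reading with focus on the recipient — but that is not what the question asks.)

0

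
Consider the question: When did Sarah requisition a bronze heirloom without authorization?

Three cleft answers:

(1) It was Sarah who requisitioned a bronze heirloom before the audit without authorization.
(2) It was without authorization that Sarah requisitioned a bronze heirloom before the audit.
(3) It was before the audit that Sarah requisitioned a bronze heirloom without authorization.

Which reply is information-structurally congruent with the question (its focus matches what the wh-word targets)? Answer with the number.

3

The question word "when" targets the time.
Option (1) clefts "Sarah" — the subject (agent), not what was asked.
Option (2) clefts "without authorization" — the manner, not what was asked.
Option (3) clefts "before the audit" — that matches what the question asks about.
So the congruent reply is (3).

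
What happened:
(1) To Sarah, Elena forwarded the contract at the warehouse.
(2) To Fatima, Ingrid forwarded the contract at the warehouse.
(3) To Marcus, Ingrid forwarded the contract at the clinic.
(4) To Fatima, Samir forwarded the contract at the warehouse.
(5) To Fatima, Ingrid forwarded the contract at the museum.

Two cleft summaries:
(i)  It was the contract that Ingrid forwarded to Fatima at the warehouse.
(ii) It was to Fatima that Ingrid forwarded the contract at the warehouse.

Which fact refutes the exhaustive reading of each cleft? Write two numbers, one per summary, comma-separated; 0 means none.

0, 0

Summary (i) focuses "the contract" (the thing); background same agent, recipient, setting (Ingrid / Fatima / at the warehouse). No fact matches that background with a different thing, so 0.
Summary (ii) focuses "Fatima" (the recipient); background same agent, thing, setting (Ingrid / the contract / at the warehouse). No fact matches that background with a different recipient, so 0.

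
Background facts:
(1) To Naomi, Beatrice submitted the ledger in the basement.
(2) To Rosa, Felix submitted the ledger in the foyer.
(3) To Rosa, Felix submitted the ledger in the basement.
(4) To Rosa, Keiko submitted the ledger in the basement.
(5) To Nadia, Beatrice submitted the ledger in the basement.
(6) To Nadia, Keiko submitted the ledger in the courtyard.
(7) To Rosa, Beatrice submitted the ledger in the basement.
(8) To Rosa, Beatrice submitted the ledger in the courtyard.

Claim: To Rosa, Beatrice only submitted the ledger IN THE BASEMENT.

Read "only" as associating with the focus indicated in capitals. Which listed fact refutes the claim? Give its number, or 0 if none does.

Focus (in capitals) is "in the basement" — the setting. "Only" excludes alternative settings while holding fixed agent = Beatrice, thing = the ledger, recipient = Rosa.
Fact (8) shares the background but differs in setting (in the courtyard) — a counterexample.

8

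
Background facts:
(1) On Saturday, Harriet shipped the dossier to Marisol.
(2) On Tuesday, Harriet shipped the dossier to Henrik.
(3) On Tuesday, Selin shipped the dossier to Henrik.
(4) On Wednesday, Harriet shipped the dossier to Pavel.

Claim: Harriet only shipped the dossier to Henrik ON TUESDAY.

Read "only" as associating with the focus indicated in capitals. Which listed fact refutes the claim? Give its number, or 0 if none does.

Focus (in capitals) is "on Tuesday" — the setting. "Only" excludes alternative settings while holding fixed Harriet as agent and the dossier as thing and Henrik as recipient.
Every other fact changes something in the background, not just the setting. Nothing refutes the claim.

0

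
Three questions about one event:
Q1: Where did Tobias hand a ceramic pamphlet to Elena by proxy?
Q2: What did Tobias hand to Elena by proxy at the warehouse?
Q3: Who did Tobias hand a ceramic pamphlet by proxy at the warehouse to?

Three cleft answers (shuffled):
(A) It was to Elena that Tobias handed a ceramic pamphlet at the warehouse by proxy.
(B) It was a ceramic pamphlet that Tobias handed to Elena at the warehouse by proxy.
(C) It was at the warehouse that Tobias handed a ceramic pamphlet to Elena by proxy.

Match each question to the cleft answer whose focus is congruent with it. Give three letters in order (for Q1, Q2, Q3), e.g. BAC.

CBA

Q1 asks about the location; cleft (C) focuses "at the warehouse", which is the location — so Q1 → C.
Q2 asks about the direct object; cleft (B) focuses "a ceramic pamphlet", which is the direct object — so Q2 → B.
Q3 asks about the recipient; cleft (A) focuses "to Elena", which is the recipient — so Q3 → A.
Mapping: Q1→C, Q2→B, Q3→A.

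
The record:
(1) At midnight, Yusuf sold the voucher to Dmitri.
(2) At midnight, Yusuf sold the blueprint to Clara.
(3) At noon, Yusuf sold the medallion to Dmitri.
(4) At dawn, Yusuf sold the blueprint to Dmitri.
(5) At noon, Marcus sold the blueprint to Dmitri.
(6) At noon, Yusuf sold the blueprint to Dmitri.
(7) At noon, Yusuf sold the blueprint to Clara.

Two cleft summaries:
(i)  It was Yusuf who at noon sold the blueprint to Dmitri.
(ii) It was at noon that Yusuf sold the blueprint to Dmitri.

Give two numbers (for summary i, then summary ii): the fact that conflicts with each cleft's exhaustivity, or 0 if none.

5, 4

(i): focus "Yusuf". Looking for thing = the blueprint, recipient = Dmitri, setting = at noon with some other agent — fact (5) has Marcus there. Refuted.
(ii): focus "at noon". Looking for agent = Yusuf, thing = the blueprint, recipient = Dmitri with some other setting — fact (4) has at dawn there. Refuted.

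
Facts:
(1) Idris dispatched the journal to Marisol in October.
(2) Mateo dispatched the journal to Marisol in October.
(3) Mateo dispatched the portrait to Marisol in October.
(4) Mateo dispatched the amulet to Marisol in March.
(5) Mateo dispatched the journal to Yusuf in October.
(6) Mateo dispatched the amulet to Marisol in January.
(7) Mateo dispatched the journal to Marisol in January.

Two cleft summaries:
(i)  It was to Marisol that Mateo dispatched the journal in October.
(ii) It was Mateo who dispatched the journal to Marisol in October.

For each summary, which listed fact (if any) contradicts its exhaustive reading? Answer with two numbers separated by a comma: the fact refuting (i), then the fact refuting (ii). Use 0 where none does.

Summary (i) focuses "Marisol" (the recipient); background agent = Mateo, thing = the journal, setting = in October. Fact (5) matches that background with recipient = Yusuf — refutes (i).
Summary (ii) focuses "Mateo" (the agent); background thing = the journal, recipient = Marisol, setting = in October. Fact (1) matches that background with agent = Idris — refutes (ii).

5, 1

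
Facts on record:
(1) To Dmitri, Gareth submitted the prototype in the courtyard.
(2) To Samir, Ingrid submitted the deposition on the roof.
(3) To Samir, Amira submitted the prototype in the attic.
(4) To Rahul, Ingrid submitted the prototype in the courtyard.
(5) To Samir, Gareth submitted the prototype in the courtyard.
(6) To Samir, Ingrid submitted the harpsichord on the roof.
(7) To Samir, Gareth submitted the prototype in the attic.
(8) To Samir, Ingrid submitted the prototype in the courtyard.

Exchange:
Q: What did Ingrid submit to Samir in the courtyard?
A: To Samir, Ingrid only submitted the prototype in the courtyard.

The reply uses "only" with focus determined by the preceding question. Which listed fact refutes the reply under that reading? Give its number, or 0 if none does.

0

The question "What did ...?" targets the thing, so in the reply the focus falls on "the prototype".
"Only" then excludes alternative things while the background — Ingrid as agent and Samir as recipient and in the courtyard as setting — is held fixed.
No listed fact shares that background with another thing. Nothing contradicts the reply.
(Fact (4) would refute a reading with focus on the recipient — but that is not what the question asks.)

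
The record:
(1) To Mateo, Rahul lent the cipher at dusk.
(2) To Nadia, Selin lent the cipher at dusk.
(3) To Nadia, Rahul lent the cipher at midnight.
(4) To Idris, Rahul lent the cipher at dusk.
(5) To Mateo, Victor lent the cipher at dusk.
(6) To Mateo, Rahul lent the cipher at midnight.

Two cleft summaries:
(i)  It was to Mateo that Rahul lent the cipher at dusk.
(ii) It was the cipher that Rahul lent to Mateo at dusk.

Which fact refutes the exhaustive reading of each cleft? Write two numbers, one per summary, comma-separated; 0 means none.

4, 0

Summary (i) focuses "Mateo" (the recipient); background Rahul as agent and the cipher as thing and at dusk as setting. Fact (4) matches that background with recipient = Idris — refutes (i).
Summary (ii) focuses "the cipher" (the thing); background Rahul as agent and Mateo as recipient and at dusk as setting. No fact matches that background with a different thing, so 0.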